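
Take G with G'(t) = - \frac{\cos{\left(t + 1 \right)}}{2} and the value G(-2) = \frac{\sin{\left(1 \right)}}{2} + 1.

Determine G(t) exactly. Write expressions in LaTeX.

G(t) = \frac{2 - \sin{\left(t + 1 \right)}}{2}

Any candidate G(t) must reproduce the stated G'(t) exactly.
A general antiderivative is - \frac{\sin{\left(t + 1 \right)}}{2} + C.
The condition gives C = \frac{\sin{\left(1 \right)}}{2} + 1 - (\frac{\sin{\left(1 \right)}}{2}) = 1.
So G(t) = \frac{2 - \sin{\left(t + 1 \right)}}{2}.
Check: d/dt[\frac{2 - \sin{\left(t + 1 \right)}}{2}] = - \frac{\cos{\left(t + 1 \right)}}{2} = G'(t).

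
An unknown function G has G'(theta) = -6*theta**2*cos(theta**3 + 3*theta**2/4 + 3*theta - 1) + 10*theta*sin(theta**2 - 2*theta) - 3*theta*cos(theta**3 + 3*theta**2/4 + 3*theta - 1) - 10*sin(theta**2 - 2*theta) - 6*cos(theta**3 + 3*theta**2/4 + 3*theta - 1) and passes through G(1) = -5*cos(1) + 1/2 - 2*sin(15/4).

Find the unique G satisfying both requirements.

G(theta) = -(4*sin(theta**3 + 3*theta**2/4 + 3*theta - 1) + 10*cos(theta**2 - 2*theta) - 1)/2

The integrand splits into summands that can be handled one at a time.
A general antiderivative is -2*sin(theta**3 + 3*theta**2/4 + 3*theta - 1) - 5*cos(theta**2 - 2*theta) + C.
The condition gives C = -5*cos(1) + 1/2 - 2*sin(15/4) - (-5*cos(1) - 2*sin(15/4)) = 1/2.
So G(theta) = -(4*sin(theta**3 + 3*theta**2/4 + 3*theta - 1) + 10*cos(theta**2 - 2*theta) - 1)/2.
Check: d/dtheta[-(4*sin(theta**3 + 3*theta**2/4 + 3*theta - 1) + 10*cos(theta**2 - 2*theta) - 1)/2] = -6*theta**2*cos(theta**3 + 3*theta**2/4 + 3*theta - 1) + 10*theta*sin(theta**2 - 2*theta) - 3*theta*cos(theta**3 + 3*theta**2/4 + 3*theta - 1) - 10*sin(theta**2 - 2*theta) - 6*cos(theta**3 + 3*theta**2/4 + 3*theta - 1) = G'(theta).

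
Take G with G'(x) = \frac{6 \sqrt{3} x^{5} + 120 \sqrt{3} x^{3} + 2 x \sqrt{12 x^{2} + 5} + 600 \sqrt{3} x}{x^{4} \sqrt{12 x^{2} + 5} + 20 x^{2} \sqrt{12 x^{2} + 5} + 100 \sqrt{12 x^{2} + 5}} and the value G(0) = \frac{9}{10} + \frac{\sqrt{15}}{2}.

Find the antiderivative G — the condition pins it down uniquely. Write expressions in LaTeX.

G(x) = \frac{3 \sqrt{4 x^{2} + \frac{5}{3}}}{2} + 1 - \frac{1}{2 \left(\frac{x^{2}}{2} + 5\right)}

Recover the given G'(x) by differentiating a candidate G(x); any mismatch rules it out.
A general antiderivative is \frac{3 \sqrt{4 x^{2} + \frac{5}{3}}}{2} - \frac{1}{2 \left(\frac{x^{2}}{2} + 5\right)} + C.
The condition gives C = \frac{9}{10} + \frac{\sqrt{15}}{2} - (- \frac{1}{10} + \frac{\sqrt{15}}{2}) = 1.
So G(x) = \frac{3 \sqrt{4 x^{2} + \frac{5}{3}}}{2} + 1 - \frac{1}{2 \left(\frac{x^{2}}{2} + 5\right)}.
Check: d/dx[\frac{3 \sqrt{4 x^{2} + \frac{5}{3}}}{2} + 1 - \frac{1}{2 \left(\frac{x^{2}}{2} + 5\right)}] = \frac{6 \sqrt{3} x^{5} + 120 \sqrt{3} x^{3} + 2 x \sqrt{12 x^{2} + 5} + 600 \sqrt{3} x}{x^{4} \sqrt{12 x^{2} + 5} + 20 x^{2} \sqrt{12 x^{2} + 5} + 100 \sqrt{12 x^{2} + 5}} = G'(x).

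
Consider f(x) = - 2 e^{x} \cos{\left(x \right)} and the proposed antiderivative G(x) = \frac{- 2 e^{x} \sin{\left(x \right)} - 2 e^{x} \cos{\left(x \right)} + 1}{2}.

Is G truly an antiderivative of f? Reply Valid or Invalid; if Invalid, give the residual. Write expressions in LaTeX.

Valid - the claim checks out under differentiation.

d/dx[G] = - 2 e^{x} \cos{\left(x \right)}
This equals f(x) exactly, so the claim holds.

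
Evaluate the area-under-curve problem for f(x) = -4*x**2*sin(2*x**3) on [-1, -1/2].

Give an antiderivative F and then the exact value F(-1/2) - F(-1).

Antiderivative: F(x) = 2*cos(2*x**3)/3; value = -2*cos(2)/3 + 2*cos(1/4)/3

The substitution u = 2*x**3 works: f is exactly (dF/du)*(du/dx) for that inner function.
F(x) = 2*cos(2*x**3)/3 is an antiderivative of f.
Check: d/dx[2*cos(2*x**3)/3] = -4*x**2*sin(2*x**3) = f(x).
F(-1/2) = 2*cos(1/4)/3; F(-1) = 2*cos(2)/3.
Integral = F(-1/2) - F(-1) = -2*cos(2)/3 + 2*cos(1/4)/3.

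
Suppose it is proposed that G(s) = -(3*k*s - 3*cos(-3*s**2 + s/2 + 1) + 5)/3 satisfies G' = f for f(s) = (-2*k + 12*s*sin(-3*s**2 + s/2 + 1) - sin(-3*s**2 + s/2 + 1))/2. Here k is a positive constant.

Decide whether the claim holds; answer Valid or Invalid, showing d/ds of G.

Valid. The derivative of G reproduces f.

d/ds[G] = -k + 6*s*sin(-3*s**2 + s/2 + 1) - sin(-3*s**2 + s/2 + 1)/2
This equals f(s) exactly, so the claim holds.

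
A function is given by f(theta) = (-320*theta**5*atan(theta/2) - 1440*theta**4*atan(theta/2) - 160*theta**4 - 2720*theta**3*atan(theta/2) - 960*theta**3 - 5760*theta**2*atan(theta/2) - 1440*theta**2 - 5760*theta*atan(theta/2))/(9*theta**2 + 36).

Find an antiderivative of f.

An antiderivative is F(theta) = -80*theta**4*atan(theta/2)/9 - 160*theta**3*atan(theta/2)/3 - 80*theta**2*atan(theta/2).

Recognize the product-rule pattern: f = u'v + uv' with u = -5*(-4*theta**2/3 - 4*theta)**2, v = atan(theta/2), so integration by parts undoes it.
Check: d/dtheta[-80*theta**4*atan(theta/2)/9 - 160*theta**3*atan(theta/2)/3 - 80*theta**2*atan(theta/2)] = (-320*theta**5*atan(theta/2) - 1440*theta**4*atan(theta/2) - 160*theta**4 - 2720*theta**3*atan(theta/2) - 960*theta**3 - 5760*theta**2*atan(theta/2) - 1440*theta**2 - 5760*theta*atan(theta/2))/(9*theta**2 + 36) = f(theta).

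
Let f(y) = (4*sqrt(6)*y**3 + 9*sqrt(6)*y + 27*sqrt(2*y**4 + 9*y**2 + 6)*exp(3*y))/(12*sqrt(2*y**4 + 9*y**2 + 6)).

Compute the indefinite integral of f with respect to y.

F(y) = sqrt(6)*(2*sqrt(2*y**4 + 9*y**2 + 6) + 3*sqrt(6)*exp(3*y))/24 + C

A first test for any F(y): its y-derivative must equal f(y) identically.
Check: d/dy[sqrt(6)*(2*sqrt(2*y**4 + 9*y**2 + 6) + 3*sqrt(6)*exp(3*y))/24] = (4*sqrt(6)*y**3 + 9*sqrt(6)*y + 27*sqrt(2*y**4 + 9*y**2 + 6)*exp(3*y))/(12*sqrt(2*y**4 + 9*y**2 + 6)) = f(y).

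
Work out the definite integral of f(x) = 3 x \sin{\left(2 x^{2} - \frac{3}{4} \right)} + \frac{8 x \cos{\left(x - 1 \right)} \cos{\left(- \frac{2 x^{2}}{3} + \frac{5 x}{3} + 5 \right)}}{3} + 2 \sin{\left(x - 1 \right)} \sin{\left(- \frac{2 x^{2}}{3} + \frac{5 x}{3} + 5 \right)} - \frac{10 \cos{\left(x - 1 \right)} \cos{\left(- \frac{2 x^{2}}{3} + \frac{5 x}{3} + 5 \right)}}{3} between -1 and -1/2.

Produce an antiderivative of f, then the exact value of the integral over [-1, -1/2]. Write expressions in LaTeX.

Antiderivative: F(x) = - 2 \sin{\left(- \frac{2 x^{2}}{3} + \frac{5 x}{3} + 5 \right)} \cos{\left(x - 1 \right)} - \frac{3 \cos{\left(2 x^{2} - \frac{3}{4} \right)}}{4}; value = - \frac{3 \cos{\left(\frac{1}{4} \right)}}{4} + 2 \sin{\left(\frac{8}{3} \right)} \cos{\left(2 \right)} - 2 \sin{\left(4 \right)} \cos{\left(\frac{3}{2} \right)} + \frac{3 \cos{\left(\frac{5}{4} \right)}}{4}

The integrand splits into summands that can be handled one at a time.
F(x) = - 2 \sin{\left(- \frac{2 x^{2}}{3} + \frac{5 x}{3} + 5 \right)} \cos{\left(x - 1 \right)} - \frac{3 \cos{\left(2 x^{2} - \frac{3}{4} \right)}}{4} is an antiderivative of f.
Check: d/dx[- 2 \sin{\left(- \frac{2 x^{2}}{3} + \frac{5 x}{3} + 5 \right)} \cos{\left(x - 1 \right)} - \frac{3 \cos{\left(2 x^{2} - \frac{3}{4} \right)}}{4}] = 3 x \sin{\left(2 x^{2} - \frac{3}{4} \right)} + \frac{8 x \cos{\left(x - 1 \right)} \cos{\left(- \frac{2 x^{2}}{3} + \frac{5 x}{3} + 5 \right)}}{3} + 2 \sin{\left(x - 1 \right)} \sin{\left(- \frac{2 x^{2}}{3} + \frac{5 x}{3} + 5 \right)} - \frac{10 \cos{\left(x - 1 \right)} \cos{\left(- \frac{2 x^{2}}{3} + \frac{5 x}{3} + 5 \right)}}{3} = f(x).
F(-1/2) = - \frac{3 \cos{\left(\frac{1}{4} \right)}}{4} - 2 \sin{\left(4 \right)} \cos{\left(\frac{3}{2} \right)}; F(-1) = - \frac{3 \cos{\left(\frac{5}{4} \right)}}{4} - 2 \sin{\left(\frac{8}{3} \right)} \cos{\left(2 \right)}.
Integral = F(-1/2) - F(-1) = - \frac{3 \cos{\left(\frac{1}{4} \right)}}{4} + 2 \sin{\left(\frac{8}{3} \right)} \cos{\left(2 \right)} - 2 \sin{\left(4 \right)} \cos{\left(\frac{3}{2} \right)} + \frac{3 \cos{\left(\frac{5}{4} \right)}}{4}.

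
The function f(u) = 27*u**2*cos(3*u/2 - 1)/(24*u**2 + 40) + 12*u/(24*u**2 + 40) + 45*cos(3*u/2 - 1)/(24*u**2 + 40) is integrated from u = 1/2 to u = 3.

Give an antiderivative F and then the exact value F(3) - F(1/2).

The integrand splits into summands that can be handled one at a time.
F(u) = (log(3*u**2 + 5) + 3*sin(3*u/2 - 1))/4 is an antiderivative of f.
Check: d/du[(log(3*u**2 + 5) + 3*sin(3*u/2 - 1))/4] = (27*u**2*cos(3*u/2 - 1) + 12*u + 45*cos(3*u/2 - 1))/(24*u**2 + 40), which equals f(u).
F(3) = 3*sin(7/2)/4 + log(32)/4; F(1/2) = -3*sin(1/4)/4 + log(23/4)/4.
Integral = F(3) - F(1/2) = -log(23/4)/4 + 3*sin(7/2)/4 + 3*sin(1/4)/4 + log(32)/4.

Antiderivative: F(u) = (log(3*u**2 + 5) + 3*sin(3*u/2 - 1))/4; value = -log(23/4)/4 + 3*sin(7/2)/4 + 3*sin(1/4)/4 + log(32)/4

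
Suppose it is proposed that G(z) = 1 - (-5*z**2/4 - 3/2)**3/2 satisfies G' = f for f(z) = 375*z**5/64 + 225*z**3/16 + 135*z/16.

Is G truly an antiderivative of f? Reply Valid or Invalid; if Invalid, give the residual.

d/dz[G] = 375*z**5/64 + 225*z**3/16 + 135*z/16
This equals f(z) exactly, so the claim holds.

Valid: G'(z) = f(z).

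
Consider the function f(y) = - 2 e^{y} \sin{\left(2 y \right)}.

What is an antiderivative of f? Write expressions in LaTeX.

An antiderivative is F(y) = \frac{2 \left(- \sin{\left(2 y \right)} + 2 \cos{\left(2 y \right)}\right) e^{y}}{5}.

An antiderivative F(y) passes only if d/dy[F] lands on f(y) exactly.
Check: d/dy[\frac{2 \left(- \sin{\left(2 y \right)} + 2 \cos{\left(2 y \right)}\right) e^{y}}{5}] = - 2 e^{y} \sin{\left(2 y \right)} = f(y).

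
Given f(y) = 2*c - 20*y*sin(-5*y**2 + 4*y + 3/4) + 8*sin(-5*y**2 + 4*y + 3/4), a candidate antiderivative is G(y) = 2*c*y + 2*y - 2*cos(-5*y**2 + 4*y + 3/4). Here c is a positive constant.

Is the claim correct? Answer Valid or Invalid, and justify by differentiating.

Invalid: d/dy[G] - f = 2, which is not 0.

d/dy[G] = 2*c - 20*y*sin(-5*y**2 + 4*y + 3/4) + 8*sin(-5*y**2 + 4*y + 3/4) + 2
d/dy[G] - f(y) = 2 != 0.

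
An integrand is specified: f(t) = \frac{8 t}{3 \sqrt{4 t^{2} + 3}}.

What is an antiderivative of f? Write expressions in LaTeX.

An antiderivative is F(t) = \frac{2 \sqrt{4 t^{2} + 3}}{3}.

f matches the chain-rule pattern g'(h)*h' with inner function h(t) = 4 t^{2} + 3; substituting u = h(t) collapses the integral.
Check: d/dt[\frac{2 \sqrt{4 t^{2} + 3}}{3}] = \frac{8 t}{3 \sqrt{4 t^{2} + 3}} = f(t).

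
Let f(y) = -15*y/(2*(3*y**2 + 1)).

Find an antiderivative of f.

f matches the chain-rule pattern g'(h)*h' with inner function h(y) = y**2 + 1/3; substituting u = h(y) collapses the integral.
Check: d/dy[-5*log(y**2 + 1/3)/4] = -15*y/(6*y**2 + 2), which equals f(y).

An antiderivative is F(y) = -5*log(y**2 + 1/3)/4.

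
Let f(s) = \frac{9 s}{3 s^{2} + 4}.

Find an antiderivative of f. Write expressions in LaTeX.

An antiderivative is F(s) = \frac{3 \log{\left(s^{2} + \frac{4}{3} \right)}}{2}.

f matches the chain-rule pattern g'(h)*h' with inner function h(s) = s^{2} + \frac{4}{3}; substituting u = h(s) collapses the integral.
Check: d/ds[\frac{3 \log{\left(s^{2} + \frac{4}{3} \right)}}{2}] = \frac{9 s}{3 s^{2} + 4} = f(s).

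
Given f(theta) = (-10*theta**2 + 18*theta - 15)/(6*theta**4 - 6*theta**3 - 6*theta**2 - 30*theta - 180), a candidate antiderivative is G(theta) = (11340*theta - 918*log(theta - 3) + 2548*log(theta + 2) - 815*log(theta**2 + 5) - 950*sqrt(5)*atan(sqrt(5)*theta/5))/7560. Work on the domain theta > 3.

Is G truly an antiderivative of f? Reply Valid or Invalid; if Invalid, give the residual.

Invalid: d/dtheta[G] - f = 3/2, which is not 0.

d/dtheta[G] = (9*theta**4 - 9*theta**3 - 19*theta**2 - 27*theta - 285)/(6*theta**4 - 6*theta**3 - 6*theta**2 - 30*theta - 180)
d/dtheta[G] - f(theta) = 3/2 != 0.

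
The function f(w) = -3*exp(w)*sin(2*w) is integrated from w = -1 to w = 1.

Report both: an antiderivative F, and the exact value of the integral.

Since d/dw undoes antidifferentiation here, F'(w) = f(w) is required of F(w).
F(w) = -3*exp(w)*sin(2*w)/5 + 6*exp(w)*cos(2*w)/5 is an antiderivative of f.
Check: d/dw[-3*exp(w)*sin(2*w)/5 + 6*exp(w)*cos(2*w)/5] = -3*exp(w)*sin(2*w) = f(w).
F(1) = -3*exp(1)*sin(2)/5 + 6*exp(1)*cos(2)/5; F(-1) = 6*exp(-1)*cos(2)/5 + 3*exp(-1)*sin(2)/5.
Integral = F(1) - F(-1) = -3*exp(1)*sin(2)/5 + 6*exp(1)*cos(2)/5 - 3*exp(-1)*sin(2)/5 - 6*exp(-1)*cos(2)/5.

Antiderivative: F(w) = -3*exp(w)*sin(2*w)/5 + 6*exp(w)*cos(2*w)/5; value = -3*exp(1)*sin(2)/5 + 6*exp(1)*cos(2)/5 - 3*exp(-1)*sin(2)/5 - 6*exp(-1)*cos(2)/5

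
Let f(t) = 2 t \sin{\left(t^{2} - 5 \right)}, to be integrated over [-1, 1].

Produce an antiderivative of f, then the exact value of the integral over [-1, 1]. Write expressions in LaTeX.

The substitution u = t^{2} - 5 works: f is exactly (dF/du)*(du/dt) for that inner function.
F(t) = - \cos{\left(t^{2} - 5 \right)} is an antiderivative of f.
Check: d/dt[- \cos{\left(t^{2} - 5 \right)}] = 2 t \sin{\left(t^{2} - 5 \right)} = f(t).
F(1) = - \cos{\left(4 \right)}; F(-1) = - \cos{\left(4 \right)}.
Integral = F(1) - F(-1) = 0.

Antiderivative: F(t) = - \cos{\left(t^{2} - 5 \right)}; value = 0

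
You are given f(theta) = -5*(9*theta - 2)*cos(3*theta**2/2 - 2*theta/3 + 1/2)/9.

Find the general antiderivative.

F(theta) = -5*sin(3*theta**2/2 - 2*theta/3 + 1/2)/3 + C

f matches the chain-rule pattern g'(h)*h' with inner function h(theta) = 3*theta**2/2 - 2*theta/3 + 1/2; substituting u = h(theta) collapses the integral.
Check: d/dtheta[-5*sin(3*theta**2/2 - 2*theta/3 + 1/2)/3] = -5*theta*cos(3*theta**2/2 - 2*theta/3 + 1/2) + 10*cos(3*theta**2/2 - 2*theta/3 + 1/2)/9, which equals f(theta).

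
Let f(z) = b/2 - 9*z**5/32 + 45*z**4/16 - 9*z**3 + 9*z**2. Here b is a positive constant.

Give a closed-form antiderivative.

An antiderivative is F(z) = b*z/2 - 3*z**6/64 + 9*z**5/16 - 9*z**4/4 + 3*z**3.

The integrand splits into summands that can be handled one at a time.
Check: d/dz[b*z/2 - 3*z**6/64 + 9*z**5/16 - 9*z**4/4 + 3*z**3] = b/2 - 9*z**5/32 + 45*z**4/16 - 9*z**3 + 9*z**2 = f(z).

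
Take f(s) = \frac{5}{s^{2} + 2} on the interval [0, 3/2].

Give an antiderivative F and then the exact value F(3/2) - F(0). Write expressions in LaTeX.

Antiderivative: F(s) = \frac{5 \sqrt{2} \operatorname{atan}{\left(\frac{\sqrt{2} s}{2} \right)}}{2}; value = \frac{5 \sqrt{2} \operatorname{atan}{\left(\frac{3 \sqrt{2}}{4} \right)}}{2}

Since d/ds undoes antidifferentiation here, F'(s) = f(s) is required of F(s).
F(s) = \frac{5 \sqrt{2} \operatorname{atan}{\left(\frac{\sqrt{2} s}{2} \right)}}{2} is an antiderivative of f.
Check: d/ds[\frac{5 \sqrt{2} \operatorname{atan}{\left(\frac{\sqrt{2} s}{2} \right)}}{2}] = \frac{5}{s^{2} + 2} = f(s).
F(3/2) = \frac{5 \sqrt{2} \operatorname{atan}{\left(\frac{3 \sqrt{2}}{4} \right)}}{2}; F(0) = 0.
Integral = F(3/2) - F(0) = \frac{5 \sqrt{2} \operatorname{atan}{\left(\frac{3 \sqrt{2}}{4} \right)}}{2}.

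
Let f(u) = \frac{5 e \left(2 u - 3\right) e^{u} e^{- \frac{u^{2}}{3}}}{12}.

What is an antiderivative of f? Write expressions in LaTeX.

The substitution w = - \frac{u^{2}}{3} + u + 1 works: f is exactly (dF/dw)*(dw/du) for that inner function.
Check: d/du[- \frac{5 e^{- \frac{u^{2}}{3} + u + 1}}{4}] = \frac{5 e u e^{u} e^{- \frac{u^{2}}{3}}}{6} - \frac{5 e e^{u} e^{- \frac{u^{2}}{3}}}{4}, which equals f(u).

An antiderivative is F(u) = - \frac{5 e^{- \frac{u^{2}}{3} + u + 1}}{4}.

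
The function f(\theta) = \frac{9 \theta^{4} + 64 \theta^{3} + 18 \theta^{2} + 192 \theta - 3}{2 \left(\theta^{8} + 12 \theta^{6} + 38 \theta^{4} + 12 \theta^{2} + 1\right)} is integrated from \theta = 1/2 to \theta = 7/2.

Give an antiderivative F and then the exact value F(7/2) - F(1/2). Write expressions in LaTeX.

Antiderivative: F(\theta) = - \frac{3 \theta}{2 \theta^{4} + 12 \theta^{2} + 2} - \frac{4}{\frac{\theta^{4}}{2} + 3 \theta^{2} + \frac{1}{2}}; value = \frac{494328}{147313}

Recognize the product-rule pattern: f = u'v + uv' with u = \frac{1}{\frac{\theta^{4}}{2} + 3 \theta^{2} + \frac{1}{2}}, v = - \frac{3 \theta}{4} - 4, so integration by parts undoes it.
F(\theta) = - \frac{3 \theta}{2 \theta^{4} + 12 \theta^{2} + 2} - \frac{4}{\frac{\theta^{4}}{2} + 3 \theta^{2} + \frac{1}{2}} is an antiderivative of f.
Check: d/d\theta[- \frac{3 \theta}{2 \theta^{4} + 12 \theta^{2} + 2} - \frac{4}{\frac{\theta^{4}}{2} + 3 \theta^{2} + \frac{1}{2}}] = \frac{9 \theta^{4} + 64 \theta^{3} + 18 \theta^{2} + 192 \theta - 3}{2 \theta^{8} + 24 \theta^{6} + 76 \theta^{4} + 24 \theta^{2} + 2}, which equals f(\theta).
F(7/2) = - \frac{212}{3593}; F(1/2) = - \frac{140}{41}.
Integral = F(7/2) - F(1/2) = \frac{494328}{147313}.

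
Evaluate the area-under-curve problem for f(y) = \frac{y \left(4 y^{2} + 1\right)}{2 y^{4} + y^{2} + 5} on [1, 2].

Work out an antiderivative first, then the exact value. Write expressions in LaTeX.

f matches the chain-rule pattern g'(h)*h' with inner function h(y) = y^{4} + \frac{y^{2}}{2} + \frac{5}{2}; substituting u = h(y) collapses the integral.
F(y) = \frac{\log{\left(y^{4} + \frac{y^{2}}{2} + \frac{5}{2} \right)}}{2} is an antiderivative of f.
Check: d/dy[\frac{\log{\left(y^{4} + \frac{y^{2}}{2} + \frac{5}{2} \right)}}{2}] = \frac{4 y^{3} + y}{2 y^{4} + y^{2} + 5}, which equals f(y).
F(2) = \frac{\log{\left(\frac{41}{2} \right)}}{2}; F(1) = \frac{\log{\left(4 \right)}}{2}.
Integral = F(2) - F(1) = - \frac{\log{\left(4 \right)}}{2} + \frac{\log{\left(\frac{41}{2} \right)}}{2}.

Antiderivative: F(y) = \frac{\log{\left(y^{4} + \frac{y^{2}}{2} + \frac{5}{2} \right)}}{2}; value = - \frac{\log{\left(4 \right)}}{2} + \frac{\log{\left(\frac{41}{2} \right)}}{2}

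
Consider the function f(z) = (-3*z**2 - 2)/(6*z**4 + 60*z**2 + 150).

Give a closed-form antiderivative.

Since d/dz undoes antidifferentiation here, F'(z) = f(z) is required of F(z).
Check: d/dz[13*z/(60*z**2 + 300) - 17*sqrt(5)*atan(sqrt(5)*z/5)/300] = (-3*z**2 - 2)/(6*z**4 + 60*z**2 + 150) = f(z).

An antiderivative is F(z) = 13*z/(60*z**2 + 300) - 17*sqrt(5)*atan(sqrt(5)*z/5)/300.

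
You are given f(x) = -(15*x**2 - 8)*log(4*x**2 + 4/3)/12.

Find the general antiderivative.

Any candidate F(x) must reproduce f(x) exactly when differentiated.
Check: d/dx[5*x**3/18 - 29*x/18 + (-5*x**3/12 + 2*x/3)*log(4*x**2 + 4/3) + 29*sqrt(3)*atan(sqrt(3)*x)/54] = -5*x**2*log(x**2 + 1/3)/4 - 5*x**2*log(2)/2 + 2*log(x**2 + 1/3)/3 + 4*log(2)/3, which equals f(x).

F(x) = 5*x**3/18 - 29*x/18 + (-5*x**3/12 + 2*x/3)*log(4*x**2 + 4/3) + 29*sqrt(3)*atan(sqrt(3)*x)/54 + C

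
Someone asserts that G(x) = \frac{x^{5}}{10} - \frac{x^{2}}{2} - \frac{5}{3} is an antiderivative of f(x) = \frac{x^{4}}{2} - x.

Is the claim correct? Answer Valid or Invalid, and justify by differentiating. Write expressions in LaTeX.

d/dx[G] = \frac{x^{4}}{2} - x
This equals f(x) exactly, so the claim holds.

Valid. The derivative of G reproduces f.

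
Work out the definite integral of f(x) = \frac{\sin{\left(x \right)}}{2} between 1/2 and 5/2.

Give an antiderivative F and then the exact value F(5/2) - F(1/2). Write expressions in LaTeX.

Recover f(x) by differentiating a candidate F(x); any mismatch rules it out.
F(x) = - \frac{\cos{\left(x \right)}}{2} is an antiderivative of f.
Check: d/dx[- \frac{\cos{\left(x \right)}}{2}] = \frac{\sin{\left(x \right)}}{2} = f(x).
F(5/2) = - \frac{\cos{\left(\frac{5}{2} \right)}}{2}; F(1/2) = - \frac{\cos{\left(\frac{1}{2} \right)}}{2}.
Integral = F(5/2) - F(1/2) = - \frac{\cos{\left(\frac{5}{2} \right)}}{2} + \frac{\cos{\left(\frac{1}{2} \right)}}{2}.

Antiderivative: F(x) = - \frac{\cos{\left(x \right)}}{2}; value = - \frac{\cos{\left(\frac{5}{2} \right)}}{2} + \frac{\cos{\left(\frac{1}{2} \right)}}{2}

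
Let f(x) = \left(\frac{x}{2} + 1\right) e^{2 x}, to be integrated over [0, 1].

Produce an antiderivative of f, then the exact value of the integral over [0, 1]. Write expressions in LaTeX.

Recognize the product-rule pattern: f = u'v + uv' with u = \frac{x}{4} + \frac{3}{8}, v = e^{2 x}, so integration by parts undoes it.
F(x) = \frac{x e^{2 x}}{4} + \frac{3 e^{2 x}}{8} is an antiderivative of f.
Check: d/dx[\frac{x e^{2 x}}{4} + \frac{3 e^{2 x}}{8}] = \frac{x e^{2 x}}{2} + e^{2 x}, which equals f(x).
F(1) = \frac{5 e^{2}}{8}; F(0) = \frac{3}{8}.
Integral = F(1) - F(0) = - \frac{3}{8} + \frac{5 e^{2}}{8}.

Antiderivative: F(x) = \frac{x e^{2 x}}{4} + \frac{3 e^{2 x}}{8}; value = - \frac{3}{8} + \frac{5 e^{2}}{8}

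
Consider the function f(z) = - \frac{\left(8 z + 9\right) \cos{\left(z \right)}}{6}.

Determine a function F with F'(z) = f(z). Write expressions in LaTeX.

An antiderivative is F(z) = - \frac{4 z \sin{\left(z \right)}}{3} - \frac{3 \sin{\left(z \right)}}{2} - \frac{4 \cos{\left(z \right)}}{3}.

Any candidate F(z) must reproduce f(z) exactly when differentiated.
Check: d/dz[- \frac{4 z \sin{\left(z \right)}}{3} - \frac{3 \sin{\left(z \right)}}{2} - \frac{4 \cos{\left(z \right)}}{3}] = - \frac{4 z \cos{\left(z \right)}}{3} - \frac{3 \cos{\left(z \right)}}{2}, which equals f(z).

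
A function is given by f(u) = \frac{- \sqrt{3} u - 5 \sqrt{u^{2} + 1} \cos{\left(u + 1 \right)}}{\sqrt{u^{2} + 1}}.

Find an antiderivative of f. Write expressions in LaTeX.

An antiderivative is F(u) = - \sqrt{3} \sqrt{u^{2} + 1} - 5 \sin{\left(u + 1 \right)}.

Since d/du undoes antidifferentiation here, F'(u) = f(u) is required of F(u).
Check: d/du[- \sqrt{3} \sqrt{u^{2} + 1} - 5 \sin{\left(u + 1 \right)}] = \frac{- \sqrt{3} u - 5 \sqrt{u^{2} + 1} \cos{\left(u + 1 \right)}}{\sqrt{u^{2} + 1}} = f(u).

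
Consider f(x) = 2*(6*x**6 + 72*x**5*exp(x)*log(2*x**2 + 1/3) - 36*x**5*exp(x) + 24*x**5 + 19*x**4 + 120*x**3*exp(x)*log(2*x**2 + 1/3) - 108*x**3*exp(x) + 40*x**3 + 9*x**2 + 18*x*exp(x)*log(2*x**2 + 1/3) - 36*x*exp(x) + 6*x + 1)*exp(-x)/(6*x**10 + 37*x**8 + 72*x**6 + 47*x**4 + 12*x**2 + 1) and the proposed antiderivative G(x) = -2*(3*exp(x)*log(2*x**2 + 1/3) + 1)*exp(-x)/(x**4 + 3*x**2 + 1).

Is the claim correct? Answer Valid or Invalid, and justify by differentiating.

d/dx[G] = (12*x**6 + 144*x**5*exp(x)*log(2*x**2 + 1/3) - 72*x**5*exp(x) + 48*x**5 + 38*x**4 + 240*x**3*exp(x)*log(2*x**2 + 1/3) - 216*x**3*exp(x) + 80*x**3 + 18*x**2 + 36*x*exp(x)*log(2*x**2 + 1/3) - 72*x*exp(x) + 12*x + 2)/(6*x**10*exp(x) + 37*x**8*exp(x) + 72*x**6*exp(x) + 47*x**4*exp(x) + 12*x**2*exp(x) + exp(x))
This equals f(x) exactly, so the claim holds.

Valid - the claim checks out under differentiation.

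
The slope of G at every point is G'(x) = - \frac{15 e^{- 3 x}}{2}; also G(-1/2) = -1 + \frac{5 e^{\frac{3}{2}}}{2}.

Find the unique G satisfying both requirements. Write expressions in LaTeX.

G(x) = -1 + \frac{5 e^{- 3 x}}{2}

A candidate passes only if d/dx[G] lands on the given G'(x) exactly.
A general antiderivative is \frac{5 e^{- 3 x}}{2} + C.
The condition gives C = -1 + \frac{5 e^{\frac{3}{2}}}{2} - (\frac{5 e^{\frac{3}{2}}}{2}) = -1.
So G(x) = -1 + \frac{5 e^{- 3 x}}{2}.
Check: d/dx[-1 + \frac{5 e^{- 3 x}}{2}] = - \frac{15 e^{- 3 x}}{2} = G'(x).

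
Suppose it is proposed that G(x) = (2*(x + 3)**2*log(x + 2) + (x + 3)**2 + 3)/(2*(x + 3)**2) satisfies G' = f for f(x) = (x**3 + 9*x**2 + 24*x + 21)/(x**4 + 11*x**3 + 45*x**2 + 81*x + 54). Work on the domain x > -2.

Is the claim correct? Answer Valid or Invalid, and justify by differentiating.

d/dx[G] = (x**3 + 9*x**2 + 24*x + 21)/(x**4 + 11*x**3 + 45*x**2 + 81*x + 54)
This equals f(x) exactly, so the claim holds.

Valid - the claim checks out under differentiation.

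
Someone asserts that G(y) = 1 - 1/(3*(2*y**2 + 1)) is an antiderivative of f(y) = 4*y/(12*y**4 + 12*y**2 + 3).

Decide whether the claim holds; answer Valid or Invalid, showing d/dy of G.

d/dy[G] = 4*y/(12*y**4 + 12*y**2 + 3)
This equals f(y) exactly, so the claim holds.

Valid - differentiating G returns exactly f.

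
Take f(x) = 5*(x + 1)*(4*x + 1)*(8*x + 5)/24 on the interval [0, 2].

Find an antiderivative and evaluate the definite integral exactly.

The substitution u = x**2 + 5*x/4 + 1/4 works: f is exactly (dF/du)*(du/dx) for that inner function.
F(x) = 5*(x + 1)**2*(4*x + 1)**2/48 is an antiderivative of f.
Check: d/dx[5*(x + 1)**2*(4*x + 1)**2/48] = 20*x**3/3 + 25*x**2/2 + 55*x/8 + 25/24, which equals f(x).
F(2) = 1215/16; F(0) = 5/48.
Integral = F(2) - F(0) = 455/6.

Antiderivative: F(x) = 5*(x + 1)**2*(4*x + 1)**2/48; value = 455/6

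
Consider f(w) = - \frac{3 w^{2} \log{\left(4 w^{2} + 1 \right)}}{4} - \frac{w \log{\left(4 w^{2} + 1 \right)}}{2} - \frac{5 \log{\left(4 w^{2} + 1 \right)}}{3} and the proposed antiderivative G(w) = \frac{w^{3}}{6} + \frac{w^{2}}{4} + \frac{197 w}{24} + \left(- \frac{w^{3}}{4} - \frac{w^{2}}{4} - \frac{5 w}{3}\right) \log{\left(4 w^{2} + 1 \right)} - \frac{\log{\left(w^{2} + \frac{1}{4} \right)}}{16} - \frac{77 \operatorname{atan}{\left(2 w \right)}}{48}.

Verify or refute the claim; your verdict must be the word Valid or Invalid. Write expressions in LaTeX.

d/dw[G] = - \frac{3 w^{2} \log{\left(4 w^{2} + 1 \right)}}{4} - \frac{w \log{\left(4 w^{2} + 1 \right)}}{2} - \frac{5 \log{\left(4 w^{2} + 1 \right)}}{3} + 5
d/dw[G] - f(w) = 5 != 0.

Invalid: d/dw[G] - f = 5, which is not 0.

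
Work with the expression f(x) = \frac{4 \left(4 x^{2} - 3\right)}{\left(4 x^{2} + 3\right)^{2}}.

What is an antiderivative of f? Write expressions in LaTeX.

f has the shape u'v + uv' for u = - 2 x and v = \frac{1}{2 x^{2} + \frac{3}{2}} — it is the derivative of the product u*v.
Check: d/dx[- \frac{4 x}{4 x^{2} + 3}] = \frac{16 x^{2} - 12}{16 x^{4} + 24 x^{2} + 9}, which equals f(x).

An antiderivative is F(x) = - \frac{4 x}{4 x^{2} + 3}.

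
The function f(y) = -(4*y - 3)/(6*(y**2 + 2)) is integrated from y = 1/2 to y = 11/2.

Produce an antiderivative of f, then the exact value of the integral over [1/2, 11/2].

A candidate is checked by its d/dy: the result must match f(y).
F(y) = (-4*log(y**2 + 2) + 3*sqrt(2)*atan(sqrt(2)*y/2))/12 is an antiderivative of f.
Check: d/dy[(-4*log(y**2 + 2) + 3*sqrt(2)*atan(sqrt(2)*y/2))/12] = (3 - 4*y)/(6*y**2 + 12), which equals f(y).
F(11/2) = -log(129/4)/3 + sqrt(2)*atan(11*sqrt(2)/4)/4; F(1/2) = -log(9/4)/3 + sqrt(2)*atan(sqrt(2)/4)/4.
Integral = F(11/2) - F(1/2) = -log(129/4)/3 - sqrt(2)*atan(sqrt(2)/4)/4 + log(9/4)/3 + sqrt(2)*atan(11*sqrt(2)/4)/4.

Antiderivative: F(y) = (-4*log(y**2 + 2) + 3*sqrt(2)*atan(sqrt(2)*y/2))/12; value = -log(129/4)/3 - sqrt(2)*atan(sqrt(2)/4)/4 + log(9/4)/3 + sqrt(2)*atan(11*sqrt(2)/4)/4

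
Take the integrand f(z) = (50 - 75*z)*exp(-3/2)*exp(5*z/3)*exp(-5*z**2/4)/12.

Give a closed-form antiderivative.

f matches the chain-rule pattern g'(h)*h' with inner function h(z) = -5*z**2/4 + 5*z/3 - 3/2; substituting u = h(z) collapses the integral.
Check: d/dz[5*exp(-5*z**2/4 + 5*z/3 - 3/2)/2] = (50 - 75*z)*exp(-3/2)*exp(5*z/3)*exp(-5*z**2/4)/12 = f(z).

An antiderivative is F(z) = 5*exp(-5*z**2/4 + 5*z/3 - 3/2)/2.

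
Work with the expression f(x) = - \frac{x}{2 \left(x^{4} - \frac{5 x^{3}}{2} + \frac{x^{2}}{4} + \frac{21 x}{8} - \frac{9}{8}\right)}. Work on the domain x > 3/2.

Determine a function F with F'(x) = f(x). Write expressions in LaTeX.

An antiderivative is F(x) = \frac{33 \left(2 x - 3\right) \log{\left(x - \frac{3}{2} \right)} - 25 \left(2 x - 3\right) \log{\left(x - \frac{1}{2} \right)} - 8 \left(2 x - 3\right) \log{\left(x + 1 \right)} + 90}{150 \left(2 x - 3\right)}.

The denominator factors as \left(x + 1\right) \left(2 x - 3\right)^{2} \left(2 x - 1\right); partial fractions split f into directly integrable pieces: - \frac{1}{3 \left(2 x - 1\right)} + \frac{11}{25 \left(2 x - 3\right)} - \frac{6}{5 \left(2 x - 3\right)^{2}} - \frac{4}{75 \left(x + 1\right)}.
Check: d/dx[\frac{33 \left(2 x - 3\right) \log{\left(x - \frac{3}{2} \right)} - 25 \left(2 x - 3\right) \log{\left(x - \frac{1}{2} \right)} - 8 \left(2 x - 3\right) \log{\left(x + 1 \right)} + 90}{150 \left(2 x - 3\right)}] = - \frac{4 x}{8 x^{4} - 20 x^{3} + 2 x^{2} + 21 x - 9}, which equals f(x).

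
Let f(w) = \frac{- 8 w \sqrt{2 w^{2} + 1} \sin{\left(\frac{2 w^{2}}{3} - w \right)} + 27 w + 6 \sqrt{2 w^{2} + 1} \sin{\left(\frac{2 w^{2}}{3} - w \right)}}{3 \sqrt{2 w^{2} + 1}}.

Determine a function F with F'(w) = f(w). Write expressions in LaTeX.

An antiderivative is F(w) = \frac{9 \sqrt{2 w^{2} + 1}}{2} + 2 \cos{\left(\frac{2 w^{2}}{3} - w \right)}.

Whatever form F(w) takes, F'(w) = f(w) is non-negotiable.
Check: d/dw[\frac{9 \sqrt{2 w^{2} + 1}}{2} + 2 \cos{\left(\frac{2 w^{2}}{3} - w \right)}] = \frac{- 8 w \sqrt{2 w^{2} + 1} \sin{\left(\frac{2 w^{2}}{3} - w \right)} + 27 w + 6 \sqrt{2 w^{2} + 1} \sin{\left(\frac{2 w^{2}}{3} - w \right)}}{3 \sqrt{2 w^{2} + 1}} = f(w).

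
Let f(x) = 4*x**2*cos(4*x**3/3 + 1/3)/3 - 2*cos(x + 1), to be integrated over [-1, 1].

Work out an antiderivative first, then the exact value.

Antiderivative: F(x) = -2*sin(x + 1) + sin(4*x**3/3 + 1/3)/3; value = -2*sin(2) + sin(1)/3 + sin(5/3)/3

The integrand splits into summands that can be handled one at a time.
F(x) = -2*sin(x + 1) + sin(4*x**3/3 + 1/3)/3 is an antiderivative of f.
Check: d/dx[-2*sin(x + 1) + sin(4*x**3/3 + 1/3)/3] = 4*x**2*cos(4*x**3/3 + 1/3)/3 - 2*cos(x + 1) = f(x).
F(1) = -2*sin(2) + sin(5/3)/3; F(-1) = -sin(1)/3.
Integral = F(1) - F(-1) = -2*sin(2) + sin(1)/3 + sin(5/3)/3.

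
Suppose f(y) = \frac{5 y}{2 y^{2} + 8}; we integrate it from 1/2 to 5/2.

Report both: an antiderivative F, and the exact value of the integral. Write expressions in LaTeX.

Antiderivative: F(y) = \frac{5 \log{\left(\frac{y^{2}}{2} + 2 \right)}}{4}; value = - \frac{5 \log{\left(\frac{17}{8} \right)}}{4} + \frac{5 \log{\left(\frac{41}{8} \right)}}{4}

The substitution u = \frac{y^{2}}{2} + 2 works: f is exactly (dF/du)*(du/dy) for that inner function.
F(y) = \frac{5 \log{\left(\frac{y^{2}}{2} + 2 \right)}}{4} is an antiderivative of f.
Check: d/dy[\frac{5 \log{\left(\frac{y^{2}}{2} + 2 \right)}}{4}] = \frac{5 y}{2 y^{2} + 8} = f(y).
F(5/2) = \frac{5 \log{\left(\frac{41}{8} \right)}}{4}; F(1/2) = \frac{5 \log{\left(\frac{17}{8} \right)}}{4}.
Integral = F(5/2) - F(1/2) = - \frac{5 \log{\left(\frac{17}{8} \right)}}{4} + \frac{5 \log{\left(\frac{41}{8} \right)}}{4}.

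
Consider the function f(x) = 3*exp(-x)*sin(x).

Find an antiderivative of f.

A first test for any F(x): its x-derivative must equal f(x) identically.
Check: d/dx[-3*exp(-x)*sin(x)/2 - 3*exp(-x)*cos(x)/2] = 3*exp(-x)*sin(x) = f(x).

An antiderivative is F(x) = -3*exp(-x)*sin(x)/2 - 3*exp(-x)*cos(x)/2.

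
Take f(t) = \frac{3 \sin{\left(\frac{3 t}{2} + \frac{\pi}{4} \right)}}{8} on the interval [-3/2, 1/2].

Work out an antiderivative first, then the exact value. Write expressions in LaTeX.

Antiderivative: F(t) = - \frac{\cos{\left(\frac{3 t}{2} + \frac{\pi}{4} \right)}}{4}; value = - \frac{\cos{\left(\frac{3}{4} + \frac{\pi}{4} \right)}}{4} + \frac{\sin{\left(\frac{\pi}{4} + \frac{9}{4} \right)}}{4}

Differentiate the proposed F(t) back; it has to land on f(t) exactly.
F(t) = - \frac{\cos{\left(\frac{3 t}{2} + \frac{\pi}{4} \right)}}{4} is an antiderivative of f.
Check: d/dt[- \frac{\cos{\left(\frac{3 t}{2} + \frac{\pi}{4} \right)}}{4}] = \frac{3 \sin{\left(\frac{3 t}{2} + \frac{\pi}{4} \right)}}{8} = f(t).
F(1/2) = - \frac{\cos{\left(\frac{3}{4} + \frac{\pi}{4} \right)}}{4}; F(-3/2) = - \frac{\sin{\left(\frac{\pi}{4} + \frac{9}{4} \right)}}{4}.
Integral = F(1/2) - F(-3/2) = - \frac{\cos{\left(\frac{3}{4} + \frac{\pi}{4} \right)}}{4} + \frac{\sin{\left(\frac{\pi}{4} + \frac{9}{4} \right)}}{4}.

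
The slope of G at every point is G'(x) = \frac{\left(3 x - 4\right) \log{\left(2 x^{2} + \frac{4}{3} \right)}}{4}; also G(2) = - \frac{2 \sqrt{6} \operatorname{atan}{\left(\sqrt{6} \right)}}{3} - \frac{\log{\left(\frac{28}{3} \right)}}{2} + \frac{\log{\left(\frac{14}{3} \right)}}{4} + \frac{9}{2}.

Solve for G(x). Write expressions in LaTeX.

G(x) = \frac{3 x^{2} \log{\left(x^{2} + \frac{2}{3} \right)}}{8} - \frac{3 x^{2}}{8} + \frac{3 x^{2} \log{\left(2 \right)}}{8} - x \log{\left(x^{2} + \frac{2}{3} \right)} - x \log{\left(2 \right)} + 2 x + \frac{\log{\left(x^{2} + \frac{2}{3} \right)}}{4} - \frac{2 \sqrt{6} \operatorname{atan}{\left(\frac{\sqrt{6} x}{2} \right)}}{3} + 2

A first test for any G(x): its x-derivative must equal the given G'(x).
A general antiderivative is - \frac{3 x^{2}}{8} + 2 x + \left(\frac{3 x^{2}}{8} - x\right) \log{\left(2 x^{2} + \frac{4}{3} \right)} + \frac{\log{\left(x^{2} + \frac{2}{3} \right)}}{4} - \frac{2 \sqrt{6} \operatorname{atan}{\left(\frac{\sqrt{6} x}{2} \right)}}{3} + C.
The condition gives C = - \frac{2 \sqrt{6} \operatorname{atan}{\left(\sqrt{6} \right)}}{3} - \frac{\log{\left(\frac{28}{3} \right)}}{2} + \frac{\log{\left(\frac{14}{3} \right)}}{4} + \frac{9}{2} - (- \frac{2 \sqrt{6} \operatorname{atan}{\left(\sqrt{6} \right)}}{3} - \frac{\log{\left(\frac{28}{3} \right)}}{2} + \frac{\log{\left(\frac{14}{3} \right)}}{4} + \frac{5}{2}) = 2.
So G(x) = \frac{3 x^{2} \log{\left(x^{2} + \frac{2}{3} \right)}}{8} - \frac{3 x^{2}}{8} + \frac{3 x^{2} \log{\left(2 \right)}}{8} - x \log{\left(x^{2} + \frac{2}{3} \right)} - x \log{\left(2 \right)} + 2 x + \frac{\log{\left(x^{2} + \frac{2}{3} \right)}}{4} - \frac{2 \sqrt{6} \operatorname{atan}{\left(\frac{\sqrt{6} x}{2} \right)}}{3} + 2.
Check: d/dx[\frac{3 x^{2} \log{\left(x^{2} + \frac{2}{3} \right)}}{8} - \frac{3 x^{2}}{8} + \frac{3 x^{2} \log{\left(2 \right)}}{8} - x \log{\left(x^{2} + \frac{2}{3} \right)} - x \log{\left(2 \right)} + 2 x + \frac{\log{\left(x^{2} + \frac{2}{3} \right)}}{4} - \frac{2 \sqrt{6} \operatorname{atan}{\left(\frac{\sqrt{6} x}{2} \right)}}{3} + 2] = \frac{3 x \log{\left(x^{2} + \frac{2}{3} \right)}}{4} + \frac{3 x \log{\left(2 \right)}}{4} - \log{\left(x^{2} + \frac{2}{3} \right)} - \log{\left(2 \right)}, which equals G'(x).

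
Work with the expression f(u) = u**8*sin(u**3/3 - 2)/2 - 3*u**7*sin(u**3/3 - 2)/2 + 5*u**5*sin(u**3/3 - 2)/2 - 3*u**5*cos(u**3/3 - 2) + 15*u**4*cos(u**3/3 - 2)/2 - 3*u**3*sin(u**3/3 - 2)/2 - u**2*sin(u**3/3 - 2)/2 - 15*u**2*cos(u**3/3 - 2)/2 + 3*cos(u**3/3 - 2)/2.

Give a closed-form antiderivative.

An antiderivative is F(u) = -(u**2 - u - 1)**3*cos(u**3/3 - 2)/2.

f has the shape v'r + vr' for v = -(u**2 - u - 1)**3/2 and r = cos(u**3/3 - 2) — it is the derivative of the product v*r.
Check: d/du[-(u**2 - u - 1)**3*cos(u**3/3 - 2)/2] = u**8*sin(u**3/3 - 2)/2 - 3*u**7*sin(u**3/3 - 2)/2 + 5*u**5*sin(u**3/3 - 2)/2 - 3*u**5*cos(u**3/3 - 2) + 15*u**4*cos(u**3/3 - 2)/2 - 3*u**3*sin(u**3/3 - 2)/2 - u**2*sin(u**3/3 - 2)/2 - 15*u**2*cos(u**3/3 - 2)/2 + 3*cos(u**3/3 - 2)/2 = f(u).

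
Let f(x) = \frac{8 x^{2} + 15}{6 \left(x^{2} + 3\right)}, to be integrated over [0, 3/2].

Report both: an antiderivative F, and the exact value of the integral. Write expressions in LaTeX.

Since d/dx undoes antidifferentiation here, F'(x) = f(x) is required of F(x).
F(x) = \frac{4 x}{3} - \frac{\sqrt{3} \operatorname{atan}{\left(\frac{\sqrt{3} x}{3} \right)}}{2} is an antiderivative of f.
Check: d/dx[\frac{4 x}{3} - \frac{\sqrt{3} \operatorname{atan}{\left(\frac{\sqrt{3} x}{3} \right)}}{2}] = \frac{8 x^{2} + 15}{6 x^{2} + 18}, which equals f(x).
F(3/2) = - \frac{\sqrt{3} \operatorname{atan}{\left(\frac{\sqrt{3}}{2} \right)}}{2} + 2; F(0) = 0.
Integral = F(3/2) - F(0) = - \frac{\sqrt{3} \operatorname{atan}{\left(\frac{\sqrt{3}}{2} \right)}}{2} + 2.

Antiderivative: F(x) = \frac{4 x}{3} - \frac{\sqrt{3} \operatorname{atan}{\left(\frac{\sqrt{3} x}{3} \right)}}{2}; value = - \frac{\sqrt{3} \operatorname{atan}{\left(\frac{\sqrt{3}}{2} \right)}}{2} + 2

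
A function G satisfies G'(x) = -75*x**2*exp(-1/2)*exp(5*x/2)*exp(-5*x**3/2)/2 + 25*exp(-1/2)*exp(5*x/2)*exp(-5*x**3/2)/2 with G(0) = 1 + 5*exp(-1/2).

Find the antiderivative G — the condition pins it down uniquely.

G(x) = 5*exp(-1/2)*exp(5*x/2)*exp(-5*x**3/2) + 1

G'(x) matches the chain-rule pattern g'(h)*h' with inner function h(x) = -5*x**3/2 + 5*x/2 - 1/2; substituting u = h(x) collapses the integral.
A general antiderivative is 5*exp(-5*x**3/2 + 5*x/2 - 1/2) + C.
The condition gives C = 1 + 5*exp(-1/2) - (5*exp(-1/2)) = 1.
So G(x) = 5*exp(-1/2)*exp(5*x/2)*exp(-5*x**3/2) + 1.
Check: d/dx[5*exp(-1/2)*exp(5*x/2)*exp(-5*x**3/2) + 1] = (-75*x**2*exp(5*x/2) + 25*exp(5*x/2))*exp(-1/2)*exp(-5*x**3/2)/2, which equals G'(x).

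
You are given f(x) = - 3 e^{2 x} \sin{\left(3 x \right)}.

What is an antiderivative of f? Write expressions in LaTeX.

An antiderivative is F(x) = - \frac{6 e^{2 x} \sin{\left(3 x \right)}}{13} + \frac{9 e^{2 x} \cos{\left(3 x \right)}}{13}.

An antiderivative F(x) passes only if d/dx[F] lands on f(x) exactly.
Check: d/dx[- \frac{6 e^{2 x} \sin{\left(3 x \right)}}{13} + \frac{9 e^{2 x} \cos{\left(3 x \right)}}{13}] = - 3 e^{2 x} \sin{\left(3 x \right)} = f(x).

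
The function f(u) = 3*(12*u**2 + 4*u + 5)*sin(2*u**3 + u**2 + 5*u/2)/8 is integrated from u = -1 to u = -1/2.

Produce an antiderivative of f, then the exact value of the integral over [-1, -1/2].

Antiderivative: F(u) = -3*cos(2*u**3 + u**2 + 5*u/2)/4; value = 3*cos(7/2)/4 - 3*cos(5/4)/4

f matches the chain-rule pattern g'(h)*h' with inner function h(u) = 2*u**3 + u**2 + 5*u/2; substituting w = h(u) collapses the integral.
F(u) = -3*cos(2*u**3 + u**2 + 5*u/2)/4 is an antiderivative of f.
Check: d/du[-3*cos(2*u**3 + u**2 + 5*u/2)/4] = 9*u**2*sin(2*u**3 + u**2 + 5*u/2)/2 + 3*u*sin(2*u**3 + u**2 + 5*u/2)/2 + 15*sin(2*u**3 + u**2 + 5*u/2)/8, which equals f(u).
F(-1/2) = -3*cos(5/4)/4; F(-1) = -3*cos(7/2)/4.
Integral = F(-1/2) - F(-1) = 3*cos(7/2)/4 - 3*cos(5/4)/4.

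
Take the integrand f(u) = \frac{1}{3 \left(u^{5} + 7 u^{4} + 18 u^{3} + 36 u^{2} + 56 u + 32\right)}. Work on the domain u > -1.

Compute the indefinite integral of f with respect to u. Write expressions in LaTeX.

The denominator factors as 3 \left(u + 1\right) \left(u + 2\right) \left(u + 4\right) \left(u^{2} + 4\right); partial fractions split f into directly integrable pieces: - \frac{u + 2}{240 \left(u^{2} + 4\right)} + \frac{1}{360 \left(u + 4\right)} - \frac{1}{48 \left(u + 2\right)} + \frac{1}{45 \left(u + 1\right)}.
Check: d/du[\frac{\log{\left(u + 1 \right)}}{45} - \frac{\log{\left(u + 2 \right)}}{48} + \frac{\log{\left(u + 4 \right)}}{360} - \frac{\log{\left(u^{2} + 4 \right)}}{480} - \frac{\operatorname{atan}{\left(\frac{u}{2} \right)}}{240}] = \frac{1}{3 u^{5} + 21 u^{4} + 54 u^{3} + 108 u^{2} + 168 u + 96}, which equals f(u).

F(u) = \frac{\log{\left(u + 1 \right)}}{45} - \frac{\log{\left(u + 2 \right)}}{48} + \frac{\log{\left(u + 4 \right)}}{360} - \frac{\log{\left(u^{2} + 4 \right)}}{480} - \frac{\operatorname{atan}{\left(\frac{u}{2} \right)}}{240} + C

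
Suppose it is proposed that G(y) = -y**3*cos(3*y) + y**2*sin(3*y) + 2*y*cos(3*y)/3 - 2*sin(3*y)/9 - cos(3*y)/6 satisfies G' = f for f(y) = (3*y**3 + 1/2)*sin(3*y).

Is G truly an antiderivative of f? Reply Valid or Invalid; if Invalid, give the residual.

Valid - the claim checks out under differentiation.

d/dy[G] = 3*y**3*sin(3*y) + sin(3*y)/2
This equals f(y) exactly, so the claim holds.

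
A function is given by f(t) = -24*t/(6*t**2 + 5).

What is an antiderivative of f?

f matches the chain-rule pattern g'(h)*h' with inner function h(t) = 2*t**2 + 5/3; substituting u = h(t) collapses the integral.
Check: d/dt[-2*log(2*t**2 + 5/3)] = -24*t/(6*t**2 + 5) = f(t).

An antiderivative is F(t) = -2*log(2*t**2 + 5/3).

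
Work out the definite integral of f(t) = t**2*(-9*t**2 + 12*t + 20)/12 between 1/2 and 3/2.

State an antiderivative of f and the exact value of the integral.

Whatever form F(t) takes, F'(t) = f(t) is non-negotiable.
F(t) = t**3*(-27*t**2 + 45*t + 100)/180 is an antiderivative of f.
Check: d/dt[t**3*(-27*t**2 + 45*t + 100)/180] = -3*t**4/4 + t**3 + 5*t**2/3, which equals f(t).
F(3/2) = 1281/640; F(1/2) = 463/5760.
Integral = F(3/2) - F(1/2) = 5533/2880.

Antiderivative: F(t) = t**3*(-27*t**2 + 45*t + 100)/180; value = 5533/2880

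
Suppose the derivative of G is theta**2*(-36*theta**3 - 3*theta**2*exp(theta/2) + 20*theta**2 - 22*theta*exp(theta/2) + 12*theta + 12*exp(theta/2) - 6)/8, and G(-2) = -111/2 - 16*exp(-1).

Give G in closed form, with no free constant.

G(theta) = -(6*theta**6 - 4*theta**5 + 6*theta**4*exp(theta/2) - 3*theta**4 - 4*theta**3*exp(theta/2) + 2*theta**3 - 4)/8

G'(theta) has the shape u'v + uv' for u = 3*theta**4/4 - theta**3/2 and v = -theta**2 - exp(theta/2) + 1/2 — it is the derivative of the product u*v.
A general antiderivative is (3*theta**4/4 - theta**3/2)*(-theta**2 - exp(theta/2) + 1/2) + C.
The condition gives C = -111/2 - 16*exp(-1) - (-56 - 16*exp(-1)) = 1/2.
So G(theta) = -(6*theta**6 - 4*theta**5 + 6*theta**4*exp(theta/2) - 3*theta**4 - 4*theta**3*exp(theta/2) + 2*theta**3 - 4)/8.
Check: d/dtheta[-(6*theta**6 - 4*theta**5 + 6*theta**4*exp(theta/2) - 3*theta**4 - 4*theta**3*exp(theta/2) + 2*theta**3 - 4)/8] = -9*theta**5/2 - 3*theta**4*exp(theta/2)/8 + 5*theta**4/2 - 11*theta**3*exp(theta/2)/4 + 3*theta**3/2 + 3*theta**2*exp(theta/2)/2 - 3*theta**2/4, which equals G'(theta).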